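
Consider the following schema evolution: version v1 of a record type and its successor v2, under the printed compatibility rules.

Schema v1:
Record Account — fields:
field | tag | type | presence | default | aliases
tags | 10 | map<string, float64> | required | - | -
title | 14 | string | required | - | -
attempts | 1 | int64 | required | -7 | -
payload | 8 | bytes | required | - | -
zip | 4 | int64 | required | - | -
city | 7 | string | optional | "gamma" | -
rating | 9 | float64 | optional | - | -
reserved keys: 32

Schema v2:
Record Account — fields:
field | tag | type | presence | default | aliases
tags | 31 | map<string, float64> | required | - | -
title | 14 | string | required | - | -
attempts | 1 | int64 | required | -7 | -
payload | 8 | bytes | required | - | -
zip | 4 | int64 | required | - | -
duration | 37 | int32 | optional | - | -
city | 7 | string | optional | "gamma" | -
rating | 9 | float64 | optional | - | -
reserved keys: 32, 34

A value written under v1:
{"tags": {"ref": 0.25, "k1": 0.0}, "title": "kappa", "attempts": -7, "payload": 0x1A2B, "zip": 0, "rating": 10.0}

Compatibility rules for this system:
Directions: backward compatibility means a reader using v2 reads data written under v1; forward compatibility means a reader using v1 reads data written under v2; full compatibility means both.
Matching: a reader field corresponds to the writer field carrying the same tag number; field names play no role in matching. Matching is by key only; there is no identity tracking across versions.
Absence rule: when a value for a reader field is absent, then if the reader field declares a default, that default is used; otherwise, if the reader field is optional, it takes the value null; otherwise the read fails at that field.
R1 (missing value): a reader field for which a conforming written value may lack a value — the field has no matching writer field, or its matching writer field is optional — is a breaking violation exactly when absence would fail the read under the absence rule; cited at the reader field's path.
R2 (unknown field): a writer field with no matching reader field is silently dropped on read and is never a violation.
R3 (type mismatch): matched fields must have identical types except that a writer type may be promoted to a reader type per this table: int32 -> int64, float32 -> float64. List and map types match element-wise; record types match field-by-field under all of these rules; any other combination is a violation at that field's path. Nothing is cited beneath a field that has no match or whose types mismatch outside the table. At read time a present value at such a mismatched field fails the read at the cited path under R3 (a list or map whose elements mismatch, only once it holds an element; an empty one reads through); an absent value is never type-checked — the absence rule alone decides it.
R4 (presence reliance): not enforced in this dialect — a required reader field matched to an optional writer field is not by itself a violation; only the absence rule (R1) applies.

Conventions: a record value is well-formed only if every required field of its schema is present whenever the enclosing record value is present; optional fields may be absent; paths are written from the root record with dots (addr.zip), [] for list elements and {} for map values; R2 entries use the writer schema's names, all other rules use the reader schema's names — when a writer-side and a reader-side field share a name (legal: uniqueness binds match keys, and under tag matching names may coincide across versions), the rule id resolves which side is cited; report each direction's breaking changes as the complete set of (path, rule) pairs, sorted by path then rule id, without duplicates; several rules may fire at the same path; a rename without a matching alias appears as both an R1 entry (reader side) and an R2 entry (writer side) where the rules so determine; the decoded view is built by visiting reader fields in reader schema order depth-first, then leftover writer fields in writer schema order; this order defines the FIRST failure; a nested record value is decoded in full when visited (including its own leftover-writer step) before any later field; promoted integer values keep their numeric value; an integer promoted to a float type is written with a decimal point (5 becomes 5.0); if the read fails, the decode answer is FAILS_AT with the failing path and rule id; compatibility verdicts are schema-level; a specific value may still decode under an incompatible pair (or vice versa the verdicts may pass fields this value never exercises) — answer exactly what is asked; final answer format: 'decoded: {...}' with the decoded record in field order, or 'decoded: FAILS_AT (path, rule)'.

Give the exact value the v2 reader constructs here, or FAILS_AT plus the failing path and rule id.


decoded: FAILS_AT (tags, R1)

each type pair in Account: writer, then reader
decoding the Account value with the v2 reader:
  read fails at tags under R1 (no fill)
  => FAILS_AT (tags, R1)
diffs on Account not affecting the asked answer:
  added field duration to record Account: optional int32, tag 37 (in v2 it sits immediately before city) -> fires no rule on Account under this dialect and leaves the result unchanged


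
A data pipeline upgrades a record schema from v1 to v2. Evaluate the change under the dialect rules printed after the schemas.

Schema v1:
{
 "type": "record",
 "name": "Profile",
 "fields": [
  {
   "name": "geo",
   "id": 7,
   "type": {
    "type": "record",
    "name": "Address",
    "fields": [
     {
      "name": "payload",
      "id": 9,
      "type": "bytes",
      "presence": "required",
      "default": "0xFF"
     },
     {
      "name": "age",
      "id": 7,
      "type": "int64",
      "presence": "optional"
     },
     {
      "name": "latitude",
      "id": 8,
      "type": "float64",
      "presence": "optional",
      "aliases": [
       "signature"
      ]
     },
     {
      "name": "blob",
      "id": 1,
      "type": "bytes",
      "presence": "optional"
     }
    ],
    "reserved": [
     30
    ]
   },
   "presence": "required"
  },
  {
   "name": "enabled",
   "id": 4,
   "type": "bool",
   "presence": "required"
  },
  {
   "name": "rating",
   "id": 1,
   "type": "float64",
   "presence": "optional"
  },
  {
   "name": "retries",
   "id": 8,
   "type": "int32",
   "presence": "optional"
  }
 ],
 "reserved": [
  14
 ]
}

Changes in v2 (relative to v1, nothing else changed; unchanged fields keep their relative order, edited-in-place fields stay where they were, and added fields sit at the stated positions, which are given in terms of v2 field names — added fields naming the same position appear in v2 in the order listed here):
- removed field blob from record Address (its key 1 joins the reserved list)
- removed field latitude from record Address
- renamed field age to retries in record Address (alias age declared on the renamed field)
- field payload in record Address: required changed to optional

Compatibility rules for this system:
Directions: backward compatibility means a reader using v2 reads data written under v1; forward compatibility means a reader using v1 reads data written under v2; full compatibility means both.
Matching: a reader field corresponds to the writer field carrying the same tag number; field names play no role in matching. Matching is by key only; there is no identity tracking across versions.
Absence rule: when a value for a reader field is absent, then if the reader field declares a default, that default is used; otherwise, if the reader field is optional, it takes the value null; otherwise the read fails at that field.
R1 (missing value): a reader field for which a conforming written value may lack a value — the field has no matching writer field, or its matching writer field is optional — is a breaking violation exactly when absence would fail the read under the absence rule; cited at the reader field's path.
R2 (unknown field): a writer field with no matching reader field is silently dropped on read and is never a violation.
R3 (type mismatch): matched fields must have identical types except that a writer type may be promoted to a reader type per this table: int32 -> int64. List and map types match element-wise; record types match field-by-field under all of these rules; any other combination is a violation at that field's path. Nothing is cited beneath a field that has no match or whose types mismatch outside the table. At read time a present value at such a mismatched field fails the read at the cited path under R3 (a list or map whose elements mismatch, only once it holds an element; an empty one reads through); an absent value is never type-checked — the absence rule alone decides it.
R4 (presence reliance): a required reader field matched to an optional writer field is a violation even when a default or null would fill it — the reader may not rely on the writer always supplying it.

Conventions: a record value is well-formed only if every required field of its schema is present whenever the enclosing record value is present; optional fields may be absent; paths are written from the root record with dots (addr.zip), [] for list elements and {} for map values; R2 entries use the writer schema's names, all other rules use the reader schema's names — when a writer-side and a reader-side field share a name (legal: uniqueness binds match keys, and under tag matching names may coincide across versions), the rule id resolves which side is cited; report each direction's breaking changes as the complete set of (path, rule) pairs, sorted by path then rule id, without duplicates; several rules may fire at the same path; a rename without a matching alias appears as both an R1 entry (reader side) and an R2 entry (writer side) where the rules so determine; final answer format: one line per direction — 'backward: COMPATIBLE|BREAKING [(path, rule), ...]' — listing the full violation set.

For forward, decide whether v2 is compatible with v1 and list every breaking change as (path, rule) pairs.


each type pair in Profile: writer, then reader
forward pass over Profile, reader schema v1, writer schema v2:
  geo <- geo (Address -> Address, writer required)
  enabled <- enabled (bool -> bool, writer required)
  rating <- rating (float64 -> float64, writer optional)
  retries <- retries (int32 -> int32, writer optional)
  geo.payload <- geo.payload (bytes -> bytes, writer optional)
  geo.age <- geo.retries (int64 -> int64, writer optional)
  no writer field matches reader geo.latitude
  no writer field matches reader geo.blob
  rule R4 violated at geo.payload
  => 1 violation(s): forward is BREAKING for Profile
checking off the Profile differences that do not matter here:
  removed field blob from record Address (its key 1 joins the reserved list) -> no rule fires on it in Profile's dialect; the asked verdict holds
  removed field latitude from record Address -> no rule fires on it in Profile's dialect; the asked verdict holds
  renamed field age to retries in record Address (alias age declared on the renamed field) -> no rule fires on it in Profile's dialect; the asked verdict holds

forward: BREAKING [(geo.payload, R4)]


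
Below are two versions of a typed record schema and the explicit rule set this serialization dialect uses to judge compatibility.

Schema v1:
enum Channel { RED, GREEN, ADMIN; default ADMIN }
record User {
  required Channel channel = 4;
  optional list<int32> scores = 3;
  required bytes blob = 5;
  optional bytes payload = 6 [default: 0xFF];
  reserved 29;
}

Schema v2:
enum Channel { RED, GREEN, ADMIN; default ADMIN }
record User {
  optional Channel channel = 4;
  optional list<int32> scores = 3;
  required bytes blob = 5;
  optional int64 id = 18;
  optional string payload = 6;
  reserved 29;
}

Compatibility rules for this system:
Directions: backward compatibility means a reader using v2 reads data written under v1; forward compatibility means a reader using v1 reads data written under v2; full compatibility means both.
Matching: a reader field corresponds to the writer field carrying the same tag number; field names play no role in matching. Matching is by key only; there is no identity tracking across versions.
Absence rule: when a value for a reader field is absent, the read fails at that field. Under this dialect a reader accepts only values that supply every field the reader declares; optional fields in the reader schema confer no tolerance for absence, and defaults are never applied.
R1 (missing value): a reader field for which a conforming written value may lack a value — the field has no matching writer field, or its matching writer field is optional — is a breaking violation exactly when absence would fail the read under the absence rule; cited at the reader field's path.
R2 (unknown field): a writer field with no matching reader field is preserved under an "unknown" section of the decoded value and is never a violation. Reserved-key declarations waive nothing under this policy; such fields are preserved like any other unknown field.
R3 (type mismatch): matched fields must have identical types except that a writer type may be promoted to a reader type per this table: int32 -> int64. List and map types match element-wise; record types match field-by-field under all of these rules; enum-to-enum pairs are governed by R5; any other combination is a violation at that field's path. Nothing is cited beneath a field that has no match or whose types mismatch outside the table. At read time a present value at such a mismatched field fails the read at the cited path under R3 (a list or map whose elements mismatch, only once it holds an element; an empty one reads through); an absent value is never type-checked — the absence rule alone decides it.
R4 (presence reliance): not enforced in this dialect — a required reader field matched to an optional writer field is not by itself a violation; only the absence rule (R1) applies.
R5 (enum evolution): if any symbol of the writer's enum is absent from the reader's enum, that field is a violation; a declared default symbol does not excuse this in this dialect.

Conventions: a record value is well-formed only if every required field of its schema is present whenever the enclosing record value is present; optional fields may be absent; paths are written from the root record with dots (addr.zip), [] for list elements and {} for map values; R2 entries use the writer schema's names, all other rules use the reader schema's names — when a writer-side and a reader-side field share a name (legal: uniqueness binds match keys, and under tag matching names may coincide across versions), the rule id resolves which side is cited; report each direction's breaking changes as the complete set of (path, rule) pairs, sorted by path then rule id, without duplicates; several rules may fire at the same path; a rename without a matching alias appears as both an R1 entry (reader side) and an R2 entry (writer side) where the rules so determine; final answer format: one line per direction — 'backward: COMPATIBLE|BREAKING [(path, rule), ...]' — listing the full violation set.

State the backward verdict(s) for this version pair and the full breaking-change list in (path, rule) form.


backward: BREAKING [(id, R1), (payload, R1), (payload, R3), (scores, R1)]

the writer's type comes first in each User pair
backward pass over User, reader schema v2, writer schema v1:
  channel: Channel -> Channel, writer required; from channel
  scores: list<int32> -> list<int32>, writer optional; from scores
  blob: bytes -> bytes, writer required; from blob
  id: no writer-side match
  payload: bytes -> string, writer optional; from payload
  breaking: (id, R1)
  breaking: (payload, R1)
  breaking: (payload, R3)
  breaking: (scores, R1)
  => backward: BREAKING (4)
diffs on User not affecting the asked answer:
  field channel in record User: required changed to optional -> matters only for User's forward compatibility — outside the asked direction


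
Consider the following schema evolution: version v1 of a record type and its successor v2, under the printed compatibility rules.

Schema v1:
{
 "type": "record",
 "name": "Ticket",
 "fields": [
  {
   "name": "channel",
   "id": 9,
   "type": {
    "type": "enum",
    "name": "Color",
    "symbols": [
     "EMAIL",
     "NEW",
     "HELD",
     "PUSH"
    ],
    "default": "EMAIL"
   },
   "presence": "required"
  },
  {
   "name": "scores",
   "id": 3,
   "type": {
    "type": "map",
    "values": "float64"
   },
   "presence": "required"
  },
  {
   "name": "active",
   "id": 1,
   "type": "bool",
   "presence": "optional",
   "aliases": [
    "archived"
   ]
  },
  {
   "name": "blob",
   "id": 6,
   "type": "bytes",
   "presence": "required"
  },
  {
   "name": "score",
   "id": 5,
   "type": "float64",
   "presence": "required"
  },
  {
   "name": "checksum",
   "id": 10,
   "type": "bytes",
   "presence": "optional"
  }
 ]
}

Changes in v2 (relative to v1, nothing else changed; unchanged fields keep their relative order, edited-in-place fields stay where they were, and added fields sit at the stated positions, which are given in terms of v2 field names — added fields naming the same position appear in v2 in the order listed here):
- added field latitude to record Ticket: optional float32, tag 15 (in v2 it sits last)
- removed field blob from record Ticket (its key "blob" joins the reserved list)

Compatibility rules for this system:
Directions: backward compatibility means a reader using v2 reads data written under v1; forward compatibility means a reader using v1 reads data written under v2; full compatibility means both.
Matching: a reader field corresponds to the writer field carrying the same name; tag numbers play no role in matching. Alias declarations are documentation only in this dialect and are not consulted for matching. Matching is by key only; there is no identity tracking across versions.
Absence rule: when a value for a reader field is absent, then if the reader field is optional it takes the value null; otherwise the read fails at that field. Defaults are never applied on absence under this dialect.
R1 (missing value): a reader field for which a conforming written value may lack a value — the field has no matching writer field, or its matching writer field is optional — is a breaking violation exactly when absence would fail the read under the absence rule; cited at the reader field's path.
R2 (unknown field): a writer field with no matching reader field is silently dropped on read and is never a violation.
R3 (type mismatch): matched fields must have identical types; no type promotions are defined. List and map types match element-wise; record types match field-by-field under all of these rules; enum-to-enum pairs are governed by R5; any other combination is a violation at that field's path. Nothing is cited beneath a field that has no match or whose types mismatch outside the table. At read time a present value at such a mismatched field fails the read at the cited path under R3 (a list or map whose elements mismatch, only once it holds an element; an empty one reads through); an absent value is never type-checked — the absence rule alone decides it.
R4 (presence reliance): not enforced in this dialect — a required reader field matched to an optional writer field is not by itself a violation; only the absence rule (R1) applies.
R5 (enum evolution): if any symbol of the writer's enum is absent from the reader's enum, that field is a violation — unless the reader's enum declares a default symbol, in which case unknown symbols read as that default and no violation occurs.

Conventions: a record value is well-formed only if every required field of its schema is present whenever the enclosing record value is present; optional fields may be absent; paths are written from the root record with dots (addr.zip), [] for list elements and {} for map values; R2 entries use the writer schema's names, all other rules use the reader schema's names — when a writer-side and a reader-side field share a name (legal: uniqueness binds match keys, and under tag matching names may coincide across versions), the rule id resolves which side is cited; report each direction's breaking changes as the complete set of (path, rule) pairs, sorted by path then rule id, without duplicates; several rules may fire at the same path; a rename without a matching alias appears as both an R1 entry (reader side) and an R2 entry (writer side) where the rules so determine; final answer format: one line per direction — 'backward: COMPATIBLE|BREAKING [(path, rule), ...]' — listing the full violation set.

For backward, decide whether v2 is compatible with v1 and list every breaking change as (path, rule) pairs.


backward: COMPATIBLE []

in Ticket below, arrows point writer -> reader
backward pass over Ticket, reader schema v2, writer schema v1:
  channel: paired with writer channel (Color -> Color; writer required)
  scores: paired with writer scores (map<string, float64> -> map<string, float64>; writer required)
  active: paired with writer active (bool -> bool; writer optional)
  score: paired with writer score (float64 -> float64; writer required)
  checksum: paired with writer checksum (bytes -> bytes; writer optional)
  latitude: no writer match
  blob (writer side), unknown to reader
  => backward: COMPATIBLE
checking off the Ticket differences that do not matter here:
  added field latitude to record Ticket: optional float32, tag 15 (in v2 it sits last) -> triggers nothing under Ticket's printed rules — same verdict
  removed field blob from record Ticket (its key "blob" joins the reserved list) -> matters only for Ticket's forward compatibility — outside the asked direction


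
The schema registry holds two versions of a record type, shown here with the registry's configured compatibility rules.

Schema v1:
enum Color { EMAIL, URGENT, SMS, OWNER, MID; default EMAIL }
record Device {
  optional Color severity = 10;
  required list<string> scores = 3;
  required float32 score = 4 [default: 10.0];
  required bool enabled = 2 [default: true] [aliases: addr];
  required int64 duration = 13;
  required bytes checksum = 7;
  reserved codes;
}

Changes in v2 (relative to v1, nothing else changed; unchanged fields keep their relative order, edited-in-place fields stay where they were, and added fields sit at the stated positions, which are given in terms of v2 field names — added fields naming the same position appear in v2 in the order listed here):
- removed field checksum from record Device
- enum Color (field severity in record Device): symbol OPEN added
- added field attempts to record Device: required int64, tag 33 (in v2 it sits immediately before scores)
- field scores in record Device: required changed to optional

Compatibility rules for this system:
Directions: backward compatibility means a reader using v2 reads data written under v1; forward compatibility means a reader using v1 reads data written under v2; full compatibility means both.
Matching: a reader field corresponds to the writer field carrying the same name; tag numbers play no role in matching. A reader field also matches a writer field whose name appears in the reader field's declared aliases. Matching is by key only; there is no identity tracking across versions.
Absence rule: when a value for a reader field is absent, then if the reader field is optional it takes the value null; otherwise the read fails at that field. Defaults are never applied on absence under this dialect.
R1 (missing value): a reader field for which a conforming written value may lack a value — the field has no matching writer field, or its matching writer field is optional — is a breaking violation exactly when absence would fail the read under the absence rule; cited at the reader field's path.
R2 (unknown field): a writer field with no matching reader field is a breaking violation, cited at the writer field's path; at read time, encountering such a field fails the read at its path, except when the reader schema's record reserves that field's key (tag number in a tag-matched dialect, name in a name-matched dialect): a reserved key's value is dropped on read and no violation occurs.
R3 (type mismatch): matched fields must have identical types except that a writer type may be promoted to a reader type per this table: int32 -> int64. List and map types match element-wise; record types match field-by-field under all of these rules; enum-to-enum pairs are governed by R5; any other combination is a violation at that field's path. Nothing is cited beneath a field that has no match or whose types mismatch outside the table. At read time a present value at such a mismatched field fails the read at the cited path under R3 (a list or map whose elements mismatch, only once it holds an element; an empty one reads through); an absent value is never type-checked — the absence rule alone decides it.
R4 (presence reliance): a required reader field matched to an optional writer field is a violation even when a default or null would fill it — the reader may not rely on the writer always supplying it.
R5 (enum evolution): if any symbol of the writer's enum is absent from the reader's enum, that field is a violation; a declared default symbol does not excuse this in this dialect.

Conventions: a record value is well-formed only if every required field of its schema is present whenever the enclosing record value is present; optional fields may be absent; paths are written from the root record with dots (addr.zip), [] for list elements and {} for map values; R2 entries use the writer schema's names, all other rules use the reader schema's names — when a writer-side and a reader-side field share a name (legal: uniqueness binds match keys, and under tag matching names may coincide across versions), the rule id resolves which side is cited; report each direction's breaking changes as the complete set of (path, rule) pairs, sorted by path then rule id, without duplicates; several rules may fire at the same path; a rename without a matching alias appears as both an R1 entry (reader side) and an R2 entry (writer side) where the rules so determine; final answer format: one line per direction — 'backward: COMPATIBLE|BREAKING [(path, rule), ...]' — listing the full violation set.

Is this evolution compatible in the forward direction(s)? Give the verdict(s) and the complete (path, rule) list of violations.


forward: BREAKING [(attempts, R2), (checksum, R1), (scores, R1), (scores, R4), (severity, R5)]

each type pair in Device: writer, then reader
forward analysis of Device with v1 as reader and v2 as writer:
  Color -> Color, writer optional: severity aligns to severity
  list<string> -> list<string>, writer optional: scores aligns to scores
  float32 -> float32, writer required: score aligns to score
  bool -> bool, writer required: enabled aligns to enabled
  int64 -> int64, writer required: duration aligns to duration
  no writer field matches reader checksum
  writer attempts: unknown to reader
  rule R2 violated at attempts
  rule R1 violated at checksum
  rule R1 violated at scores
  rule R4 violated at scores
  rule R5 violated at severity
  => 5 violation(s): forward is BREAKING for Device


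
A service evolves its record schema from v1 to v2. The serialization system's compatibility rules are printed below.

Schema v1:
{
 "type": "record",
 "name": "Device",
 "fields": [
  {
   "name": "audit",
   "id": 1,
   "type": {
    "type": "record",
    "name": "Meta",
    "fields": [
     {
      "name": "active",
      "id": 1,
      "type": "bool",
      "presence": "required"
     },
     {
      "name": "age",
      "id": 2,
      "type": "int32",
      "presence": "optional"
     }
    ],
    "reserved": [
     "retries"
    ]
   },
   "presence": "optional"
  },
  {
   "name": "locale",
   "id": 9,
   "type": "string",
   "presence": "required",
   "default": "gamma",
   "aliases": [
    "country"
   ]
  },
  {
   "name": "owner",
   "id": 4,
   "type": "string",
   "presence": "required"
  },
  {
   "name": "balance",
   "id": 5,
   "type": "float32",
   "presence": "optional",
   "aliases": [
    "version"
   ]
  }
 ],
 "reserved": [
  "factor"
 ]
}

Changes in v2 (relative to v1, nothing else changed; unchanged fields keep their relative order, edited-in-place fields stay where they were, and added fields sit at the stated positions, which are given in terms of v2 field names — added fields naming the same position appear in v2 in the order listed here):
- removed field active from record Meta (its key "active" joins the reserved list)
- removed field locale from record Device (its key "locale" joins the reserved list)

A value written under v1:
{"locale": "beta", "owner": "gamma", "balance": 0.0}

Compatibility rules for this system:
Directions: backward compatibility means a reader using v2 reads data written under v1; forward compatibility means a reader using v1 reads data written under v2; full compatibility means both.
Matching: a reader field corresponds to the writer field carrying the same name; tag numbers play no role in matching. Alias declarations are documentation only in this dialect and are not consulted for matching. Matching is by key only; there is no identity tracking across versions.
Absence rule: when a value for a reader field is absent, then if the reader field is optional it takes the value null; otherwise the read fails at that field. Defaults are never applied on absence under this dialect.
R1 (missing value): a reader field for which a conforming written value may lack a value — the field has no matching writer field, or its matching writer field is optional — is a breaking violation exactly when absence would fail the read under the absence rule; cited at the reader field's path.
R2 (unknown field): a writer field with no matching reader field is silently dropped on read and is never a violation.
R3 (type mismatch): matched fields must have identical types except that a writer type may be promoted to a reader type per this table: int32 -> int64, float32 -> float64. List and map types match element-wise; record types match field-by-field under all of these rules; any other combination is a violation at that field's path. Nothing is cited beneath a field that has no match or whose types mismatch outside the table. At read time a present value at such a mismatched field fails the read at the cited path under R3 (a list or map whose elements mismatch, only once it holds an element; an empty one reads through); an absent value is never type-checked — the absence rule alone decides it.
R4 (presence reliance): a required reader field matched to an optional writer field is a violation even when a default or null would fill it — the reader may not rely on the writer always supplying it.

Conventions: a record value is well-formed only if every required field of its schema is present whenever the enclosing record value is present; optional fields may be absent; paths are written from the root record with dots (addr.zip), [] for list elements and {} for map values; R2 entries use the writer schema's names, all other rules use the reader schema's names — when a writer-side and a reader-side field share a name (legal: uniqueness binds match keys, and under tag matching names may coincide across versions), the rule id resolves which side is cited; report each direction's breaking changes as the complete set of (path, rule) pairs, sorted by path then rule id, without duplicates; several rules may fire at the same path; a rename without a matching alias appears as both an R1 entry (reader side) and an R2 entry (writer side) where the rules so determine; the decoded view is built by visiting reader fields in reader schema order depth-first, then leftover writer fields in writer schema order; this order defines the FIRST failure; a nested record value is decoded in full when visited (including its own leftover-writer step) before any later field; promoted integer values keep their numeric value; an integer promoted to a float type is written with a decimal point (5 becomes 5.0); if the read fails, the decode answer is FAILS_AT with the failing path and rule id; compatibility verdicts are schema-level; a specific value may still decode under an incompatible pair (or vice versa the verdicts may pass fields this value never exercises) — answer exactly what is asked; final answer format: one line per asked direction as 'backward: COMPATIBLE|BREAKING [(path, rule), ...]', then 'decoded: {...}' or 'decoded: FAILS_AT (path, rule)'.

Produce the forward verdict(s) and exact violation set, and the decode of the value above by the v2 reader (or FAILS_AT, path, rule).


arrows below run writer -> reader for Device
checking forward for Device: reader v1 against writer v2:
  audit: paired with writer audit (Meta -> Meta; writer optional)
  no writer field matches reader locale
  owner: paired with writer owner (string -> string; writer required)
  balance: paired with writer balance (float32 -> float32; writer optional)
  no writer field matches reader audit.active
  audit.age: paired with writer audit.age (int32 -> int32; writer optional)
  breaking: (audit.active, R1)
  breaking: (locale, R1)
  => forward verdict for Device: BREAKING, 2 violation(s)
decode (reader v2):
  audit := null (not supplied -> null)
  owner := "gamma"
  balance := 0.0
  writer locale: unmatched, discarded
  => decoded: {"audit": null, "owner": "gamma", "balance": 0.0}

forward: BREAKING [(audit.active, R1), (locale, R1)]; decoded: {"audit": null, "owner": "gamma", "balance": 0.0}


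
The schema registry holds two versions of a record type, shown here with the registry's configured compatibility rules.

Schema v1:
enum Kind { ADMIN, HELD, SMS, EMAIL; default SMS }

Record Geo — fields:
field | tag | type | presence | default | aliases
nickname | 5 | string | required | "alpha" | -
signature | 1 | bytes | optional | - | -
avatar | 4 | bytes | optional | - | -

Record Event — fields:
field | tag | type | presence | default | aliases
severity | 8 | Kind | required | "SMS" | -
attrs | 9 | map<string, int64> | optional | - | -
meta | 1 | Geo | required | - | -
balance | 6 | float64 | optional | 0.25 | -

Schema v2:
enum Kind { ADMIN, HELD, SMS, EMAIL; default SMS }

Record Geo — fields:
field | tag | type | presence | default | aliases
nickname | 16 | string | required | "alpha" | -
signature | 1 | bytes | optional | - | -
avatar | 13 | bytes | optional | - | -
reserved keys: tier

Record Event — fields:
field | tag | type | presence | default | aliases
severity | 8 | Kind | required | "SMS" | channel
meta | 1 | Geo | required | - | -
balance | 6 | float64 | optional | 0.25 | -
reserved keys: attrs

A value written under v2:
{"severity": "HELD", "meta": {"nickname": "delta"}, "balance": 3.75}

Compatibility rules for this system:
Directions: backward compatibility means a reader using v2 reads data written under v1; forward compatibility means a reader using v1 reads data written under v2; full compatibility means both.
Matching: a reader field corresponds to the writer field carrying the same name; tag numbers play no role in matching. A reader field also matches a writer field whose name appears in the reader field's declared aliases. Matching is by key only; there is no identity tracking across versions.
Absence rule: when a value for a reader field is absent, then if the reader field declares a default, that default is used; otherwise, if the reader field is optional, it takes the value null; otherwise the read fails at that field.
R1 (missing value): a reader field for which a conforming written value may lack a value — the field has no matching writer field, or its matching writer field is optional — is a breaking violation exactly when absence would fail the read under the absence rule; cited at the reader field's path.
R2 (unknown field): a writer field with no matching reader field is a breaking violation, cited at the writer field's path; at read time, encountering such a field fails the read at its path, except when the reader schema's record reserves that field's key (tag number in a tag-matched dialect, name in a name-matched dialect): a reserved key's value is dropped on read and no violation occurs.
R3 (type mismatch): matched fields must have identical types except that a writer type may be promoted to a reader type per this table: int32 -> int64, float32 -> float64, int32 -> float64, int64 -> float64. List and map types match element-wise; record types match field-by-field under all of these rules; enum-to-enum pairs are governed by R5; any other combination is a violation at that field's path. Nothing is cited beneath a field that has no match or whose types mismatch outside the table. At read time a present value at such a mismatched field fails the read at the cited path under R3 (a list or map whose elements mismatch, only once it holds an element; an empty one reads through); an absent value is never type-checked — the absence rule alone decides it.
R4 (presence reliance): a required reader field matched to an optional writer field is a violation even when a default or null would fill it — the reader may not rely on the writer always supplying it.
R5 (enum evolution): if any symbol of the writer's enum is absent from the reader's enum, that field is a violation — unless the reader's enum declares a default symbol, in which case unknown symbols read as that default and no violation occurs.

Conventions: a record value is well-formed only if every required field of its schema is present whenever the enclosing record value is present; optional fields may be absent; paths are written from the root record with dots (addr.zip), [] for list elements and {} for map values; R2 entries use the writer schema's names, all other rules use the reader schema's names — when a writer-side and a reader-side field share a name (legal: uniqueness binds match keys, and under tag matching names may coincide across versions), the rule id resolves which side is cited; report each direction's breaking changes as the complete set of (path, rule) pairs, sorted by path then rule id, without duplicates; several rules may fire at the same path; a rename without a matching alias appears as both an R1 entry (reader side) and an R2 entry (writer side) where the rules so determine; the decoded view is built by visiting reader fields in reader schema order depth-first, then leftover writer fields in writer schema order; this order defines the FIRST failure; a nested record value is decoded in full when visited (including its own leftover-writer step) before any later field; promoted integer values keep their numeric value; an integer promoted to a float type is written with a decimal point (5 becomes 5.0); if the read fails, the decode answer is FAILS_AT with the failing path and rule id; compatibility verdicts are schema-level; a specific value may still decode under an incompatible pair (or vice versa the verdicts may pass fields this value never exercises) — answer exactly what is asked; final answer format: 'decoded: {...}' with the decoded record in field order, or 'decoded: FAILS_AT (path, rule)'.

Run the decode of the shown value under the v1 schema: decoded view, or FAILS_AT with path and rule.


decoded: {"severity": "HELD", "attrs": null, "meta": {"nickname": "delta", "signature": null, "avatar": null}, "balance": 3.75}

arrows below run writer -> reader for Event
decode walk for Event under reader schema v1:
  severity := "HELD"
  attrs := null (absent, optional -> null)
  meta.nickname := "delta"
  meta.signature := null (absent, optional -> null)
  meta.avatar := null (absent, optional -> null)
  balance := 3.75
  => decoded: {"severity": "HELD", "attrs": null, "meta": {"nickname": "delta", "signature": null, "avatar": null}, "balance": 3.75}
the other Event changes do not affect what is asked:
  field avatar in record Geo: tag 4 changed to 13 -> fires no rule on Event under this dialect and leaves the result unchanged
  field nickname in record Geo: tag 5 changed to 16 -> fires no rule on Event under this dialect and leaves the result unchanged
  removed field attrs from record Event (its key "attrs" joins the reserved list) -> fires no rule on Event under this dialect and leaves the result unchanged


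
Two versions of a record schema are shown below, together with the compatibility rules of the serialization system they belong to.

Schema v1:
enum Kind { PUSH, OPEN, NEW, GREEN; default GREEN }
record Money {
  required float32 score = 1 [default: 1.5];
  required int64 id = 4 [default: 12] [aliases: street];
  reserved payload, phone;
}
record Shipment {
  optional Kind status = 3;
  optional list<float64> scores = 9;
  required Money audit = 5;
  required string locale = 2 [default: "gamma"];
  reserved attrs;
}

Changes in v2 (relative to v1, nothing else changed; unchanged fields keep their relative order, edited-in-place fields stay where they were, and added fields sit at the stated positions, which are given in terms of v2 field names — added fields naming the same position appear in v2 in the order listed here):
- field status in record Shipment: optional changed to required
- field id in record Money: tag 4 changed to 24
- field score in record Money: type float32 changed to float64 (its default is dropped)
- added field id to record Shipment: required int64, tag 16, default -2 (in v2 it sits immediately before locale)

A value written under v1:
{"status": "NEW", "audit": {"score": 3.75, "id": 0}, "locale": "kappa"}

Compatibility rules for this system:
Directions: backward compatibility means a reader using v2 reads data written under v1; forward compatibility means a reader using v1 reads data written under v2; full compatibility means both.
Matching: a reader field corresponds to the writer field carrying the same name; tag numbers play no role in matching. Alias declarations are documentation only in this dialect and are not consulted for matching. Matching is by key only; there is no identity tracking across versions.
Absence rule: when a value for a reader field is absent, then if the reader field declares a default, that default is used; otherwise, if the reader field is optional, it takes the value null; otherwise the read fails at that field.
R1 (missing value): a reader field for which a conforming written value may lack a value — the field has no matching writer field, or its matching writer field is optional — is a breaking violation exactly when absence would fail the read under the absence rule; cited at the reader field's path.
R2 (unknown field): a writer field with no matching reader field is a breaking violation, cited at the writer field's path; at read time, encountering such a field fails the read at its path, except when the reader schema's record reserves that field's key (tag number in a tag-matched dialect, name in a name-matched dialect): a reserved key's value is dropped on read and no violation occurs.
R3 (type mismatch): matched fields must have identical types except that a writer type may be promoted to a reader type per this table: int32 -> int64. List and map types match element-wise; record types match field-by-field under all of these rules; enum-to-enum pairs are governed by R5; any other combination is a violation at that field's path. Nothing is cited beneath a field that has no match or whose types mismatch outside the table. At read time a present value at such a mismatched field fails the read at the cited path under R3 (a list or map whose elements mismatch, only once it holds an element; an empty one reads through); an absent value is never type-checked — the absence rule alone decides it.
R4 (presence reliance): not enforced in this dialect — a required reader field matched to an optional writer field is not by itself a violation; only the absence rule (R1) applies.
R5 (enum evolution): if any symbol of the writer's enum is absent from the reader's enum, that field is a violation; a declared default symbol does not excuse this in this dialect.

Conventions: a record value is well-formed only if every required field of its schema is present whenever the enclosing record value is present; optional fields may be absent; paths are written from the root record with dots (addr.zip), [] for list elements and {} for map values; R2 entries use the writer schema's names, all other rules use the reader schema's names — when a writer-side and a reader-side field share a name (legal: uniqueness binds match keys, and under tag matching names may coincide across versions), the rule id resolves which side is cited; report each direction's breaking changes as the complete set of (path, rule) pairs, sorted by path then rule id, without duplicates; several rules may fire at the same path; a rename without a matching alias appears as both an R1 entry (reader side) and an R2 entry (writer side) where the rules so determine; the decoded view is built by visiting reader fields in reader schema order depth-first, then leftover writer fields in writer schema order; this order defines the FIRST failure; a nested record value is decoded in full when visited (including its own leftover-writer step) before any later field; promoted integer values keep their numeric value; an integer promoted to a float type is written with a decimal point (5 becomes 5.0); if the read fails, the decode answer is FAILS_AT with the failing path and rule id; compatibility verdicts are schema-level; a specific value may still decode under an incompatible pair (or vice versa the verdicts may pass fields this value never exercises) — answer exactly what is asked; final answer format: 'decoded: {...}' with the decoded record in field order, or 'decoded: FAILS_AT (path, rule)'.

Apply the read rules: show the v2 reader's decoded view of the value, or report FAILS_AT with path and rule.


decoded: FAILS_AT (audit.score, R3)

in Shipment below, arrows point writer -> reader
migrating the Shipment value to v2:
  status := "NEW"
  scores := null (not supplied -> null)
  read fails at audit.score under R3
  => FAILS_AT (audit.score, R3)
remaining Shipment differences; none change what is asked:
  field status in record Shipment: optional changed to required -> matters for Shipment compatibility verdicts, not for this value's decode
  field id in record Money: tag 4 changed to 24 -> no rule fires on it and the decoded Shipment view is identical with or without it
  added field id to record Shipment: required int64, tag 16, default -2 (in v2 it sits immediately before locale) -> matters for Shipment compatibility verdicts, not for this value's decode
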